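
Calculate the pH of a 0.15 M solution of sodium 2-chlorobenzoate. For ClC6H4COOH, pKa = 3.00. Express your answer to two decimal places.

ClC6H4COO- is the conjugate base of the weak acid ClC6H4COOH.
Ka = 10^(−3.00) = 1.00 × 10^-3
Kb = Kw/Ka = 1.0×10^-14 / 1.00 × 10^-3 = 1.00 × 10^-11
Kb = [OH-]²/(0.15 − [OH-]) = 1.00 × 10^-11
Neglecting [OH-] in the denominator: [OH-] = √(1.00 × 10^-11 × 0.15) = 1.22 × 10^-6 M
pOH = −log(1.22 × 10^-6) = 5.91; pH = 14.00 − 5.91 = 8.09

pH = 8.09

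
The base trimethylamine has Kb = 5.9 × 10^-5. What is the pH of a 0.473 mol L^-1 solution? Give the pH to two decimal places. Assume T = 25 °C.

(CH3)3N + H2O ⇌ (CH3)3NH+ + OH-
From the ICE table, Kb = [OH-]²/(0.473 − [OH-]) = 5.9 × 10^-5.
Assume [OH-] ≪ 0.473: [OH-] ≈ √(5.9 × 10^-5 × 0.473) = 5.28 × 10^-3 M
pOH = −log(5.28 × 10^-3) = 2.28; pH = 14.00 − 2.28 = 11.72

pH = 11.72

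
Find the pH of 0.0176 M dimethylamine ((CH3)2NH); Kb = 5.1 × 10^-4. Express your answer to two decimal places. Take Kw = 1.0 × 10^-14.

(CH3)2NH + H2O ⇌ (CH3)2NH2+ + OH-
Kb = x²/(0.0176 − x) = 5.1 × 10^-4
The 5% rule fails; solving x² + Kb·x − Kb·C₀ = 0 exactly:
x = [−0.00051 + √(0.00051² + 3.59e-05)]/2 = 2.75 × 10^-3 M
pOH = −log(2.75 × 10^-3) = 2.56; pH = 14.00 − 2.56 = 11.44

pH = 11.44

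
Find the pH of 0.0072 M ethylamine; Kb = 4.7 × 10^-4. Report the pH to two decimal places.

pH = 11.21

C2H5NH2 + H2O ⇌ C2H5NH3+ + OH-
Kb = x²/(0.0072 − x) = 4.7 × 10^-4
The 5% rule fails; solving x² + Kb·x − Kb·C₀ = 0 exactly:
x = [−0.00047 + √(0.00047² + 1.35e-05)]/2 = 1.62 × 10^-3 M
pOH = 2.79, so pH = 14.00 − pOH = 11.21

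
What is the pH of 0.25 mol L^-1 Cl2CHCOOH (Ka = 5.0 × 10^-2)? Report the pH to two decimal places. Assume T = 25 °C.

pH = 1.05

Cl2CHCOOH ⇌ Cl2CHCOO- + H+
Let x = [H+] at equilibrium. Ka = x²/(0.25 − x).
The 5% rule fails; solving x² + Ka·x − Ka·C₀ = 0 exactly:
x = [−0.05 + √(0.05² + 0.05)]/2 = 8.96 × 10^-2 M
pH = −log[H+] = −log(8.96 × 10^-2) = 1.05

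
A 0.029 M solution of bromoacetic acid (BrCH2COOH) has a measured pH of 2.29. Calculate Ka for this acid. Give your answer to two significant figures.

[H+] = 10^(-2.29) = 5.13 × 10^-3 M
At equilibrium [HA] = 0.029 − 5.13 × 10^-3 = 2.39 × 10^-2 M
Ka = [H+][A-]/[HA] = (5.13 × 10^-3)² / 2.39 × 10^-2 = 1.1 × 10^-3

Ka = 1.1 × 10^-3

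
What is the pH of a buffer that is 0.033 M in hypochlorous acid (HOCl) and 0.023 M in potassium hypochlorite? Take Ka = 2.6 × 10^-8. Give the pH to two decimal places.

pH = 7.43

pKa = −log(2.6 × 10^-8) = 7.585
pH = pKa + log([A⁻]/[HA]) = 7.585 + log(0.023/0.033)
pH = 7.585 + (-0.157) = 7.43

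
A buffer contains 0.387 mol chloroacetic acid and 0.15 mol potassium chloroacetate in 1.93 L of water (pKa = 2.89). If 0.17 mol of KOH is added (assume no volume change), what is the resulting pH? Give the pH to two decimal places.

OH- converts ClCH2COOH to ClCH2COO-: ClCH2COOH → 0.217 mol, ClCH2COO- → 0.32 mol.
pH = pKa + log([A⁻]/[HA]) = 2.89 + log(0.32/0.217) = 2.89 +0.169

pH = 3.06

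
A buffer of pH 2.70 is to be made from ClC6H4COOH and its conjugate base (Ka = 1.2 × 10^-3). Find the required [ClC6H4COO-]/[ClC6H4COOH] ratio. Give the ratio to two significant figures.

pKa = -log(1.2 × 10^-3) = 2.921
pH = pKa + log(r) ⇒ log(r) = 2.70 − 2.921 = -0.221
r = [ClC6H4COO-]/[ClC6H4COOH] = 10^(-0.221) = 0.601

ratio = 0.60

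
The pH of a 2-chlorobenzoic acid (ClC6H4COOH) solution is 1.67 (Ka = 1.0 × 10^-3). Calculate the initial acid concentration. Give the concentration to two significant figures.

C₀ = 4.8 × 10^-1 M

[H+] = 10^(-1.67) = 2.14 × 10^-2 M = x
Ka = x²/(C₀ − x) ⇒ C₀ = x + x²/Ka
C₀ = 2.14 × 10^-2 + (2.14 × 10^-2)²/(1.0 × 10^-3) = 4.79 × 10^-1 M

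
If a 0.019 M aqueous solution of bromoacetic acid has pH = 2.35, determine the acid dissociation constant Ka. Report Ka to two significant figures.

Ka = 1.4 × 10^-3

[H+] = 10^(-2.35) = 4.47 × 10^-3 M
At equilibrium [HA] = 0.019 − 4.47 × 10^-3 = 1.45 × 10^-2 M
Ka = [H+][A-]/[HA] = (4.47 × 10^-3)² / 1.45 × 10^-2 = 1.4 × 10^-3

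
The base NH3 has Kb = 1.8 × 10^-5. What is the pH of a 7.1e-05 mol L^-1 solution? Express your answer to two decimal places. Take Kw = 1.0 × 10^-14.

NH3 + H2O ⇌ NH4+ + OH-
From the ICE table, Kb = [OH-]²/(7.1e-05 − [OH-]) = 1.8 × 10^-5.
[OH-] is not negligible relative to C₀; solve [OH-]² + 1.8e-05·[OH-] − 1.28e-09 = 0.
[OH-] = (−Kb + √(Kb² + 4·Kb·C₀))/2 = 2.79 × 10^-5 M
pOH = 4.55, so pH = 14.00 − pOH = 9.45

pH = 9.45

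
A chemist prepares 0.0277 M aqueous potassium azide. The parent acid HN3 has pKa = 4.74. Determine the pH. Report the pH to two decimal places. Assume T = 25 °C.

N3- is the conjugate base of the weak acid HN3.
Ka = 10^(−4.74) = 1.82 × 10^-5
Kb = Kw/Ka = 1.0×10^-14 / 1.82 × 10^-5 = 5.49 × 10^-10
From the ICE table, Kb = x²/(0.0277 − x) = 5.49 × 10^-10.
Assume x ≪ 0.0277: x ≈ √(5.49 × 10^-10 × 0.0277) = 3.90 × 10^-6 M
Check: 0.014% ionized — well under 5%, approximation valid.
pOH = −log(3.90 × 10^-6) = 5.41; pH = 14.00 − 5.41 = 8.59

pH = 8.59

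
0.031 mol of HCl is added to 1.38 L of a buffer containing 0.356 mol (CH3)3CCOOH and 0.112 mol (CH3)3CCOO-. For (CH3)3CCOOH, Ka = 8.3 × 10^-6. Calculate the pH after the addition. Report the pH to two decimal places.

Added H+ converts (CH3)3CCOO- to (CH3)3CCOOH: (CH3)3CCOOH → 0.387 mol, (CH3)3CCOO- → 0.081 mol.
pKa = −log(8.3 × 10^-6) = 5.081
Henderson–Hasselbalch with mole ratio 0.081/0.387: pH = 5.081 + (-0.679)

pH = 4.40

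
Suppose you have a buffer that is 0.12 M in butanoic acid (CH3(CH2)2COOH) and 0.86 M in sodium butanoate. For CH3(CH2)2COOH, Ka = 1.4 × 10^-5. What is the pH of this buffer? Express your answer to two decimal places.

pH = 5.71

pKa = −log(1.4 × 10^-5) = 4.854
pH = pKa + log([A⁻]/[HA]) = 4.854 + log(0.86/0.12)
pH = 4.854 + (+0.855) = 5.71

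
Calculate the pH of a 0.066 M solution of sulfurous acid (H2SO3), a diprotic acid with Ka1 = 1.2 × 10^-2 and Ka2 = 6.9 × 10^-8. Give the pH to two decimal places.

Ka1 ≫ Ka2, so treat the first dissociation as the only significant source of H+.
Ka1 = x²/(0.066 − x) = 1.2 × 10^-2
Solving the quadratic: x = (−Ka1 + √(Ka1² + 4·Ka1·C₀))/2 = 2.28 × 10^-2 M
pH = −log(2.28 × 10^-2) = 1.64

pH = 1.64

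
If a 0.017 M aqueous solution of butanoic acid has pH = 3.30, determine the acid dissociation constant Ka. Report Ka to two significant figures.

[H+] = 10^(-3.30) = 5.01 × 10^-4 M
At equilibrium [HA] = 0.017 − 5.01 × 10^-4 = 1.65 × 10^-2 M
Ka = [H+][A-]/[HA] = (5.01 × 10^-4)² / 1.65 × 10^-2 = 1.5 × 10^-5

Ka = 1.5 × 10^-5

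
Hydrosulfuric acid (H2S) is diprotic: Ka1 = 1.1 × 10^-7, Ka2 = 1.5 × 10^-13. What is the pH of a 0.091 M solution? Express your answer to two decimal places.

Ka1 ≫ Ka2, so treat the first dissociation as the only significant source of H+.
Ka1 = x²/(0.091 − x) = 1.1 × 10^-7
x ≈ √(1.1 × 10^-7 × 0.091) = 1.00 × 10^-4 M
pH = −log(1.00 × 10^-4) = 4.00

pH = 4.00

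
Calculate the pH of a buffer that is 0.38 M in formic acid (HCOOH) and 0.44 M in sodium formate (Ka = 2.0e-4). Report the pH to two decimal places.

pKa = −log(2.0 × 10^-4) = 3.699
Henderson–Hasselbalch: pH = pKa + log([HCOO-]/[HCOOH]) = 3.699 + log(0.44/0.38)
pH = 3.699 + (+0.064) = 3.76

pH = 3.76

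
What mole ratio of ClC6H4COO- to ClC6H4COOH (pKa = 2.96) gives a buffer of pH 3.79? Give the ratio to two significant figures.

pH = pKa + log(r) ⇒ log(r) = 3.79 − 2.96 = +0.83
r = [ClC6H4COO-]/[ClC6H4COOH] = 10^(+0.83) = 6.76

ratio = 6.8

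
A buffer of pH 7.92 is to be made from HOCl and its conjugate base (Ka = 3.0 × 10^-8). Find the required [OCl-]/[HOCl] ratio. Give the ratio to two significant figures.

ratio = 2.5

pKa = -log(3.0 × 10^-8) = 7.523
pH = pKa + log(r) ⇒ log(r) = 7.92 − 7.523 = +0.397
r = [OCl-]/[HOCl] = 10^(+0.397) = 2.49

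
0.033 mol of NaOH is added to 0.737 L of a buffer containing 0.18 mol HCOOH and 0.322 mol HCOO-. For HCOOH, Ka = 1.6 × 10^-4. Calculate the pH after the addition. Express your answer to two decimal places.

pH = 4.18

OH- converts HCOOH to HCOO-: HCOOH → 0.147 mol, HCOO- → 0.355 mol.
pKa = −log(1.6 × 10^-4) = 3.796
pH = pKa + log([A⁻]/[HA]) = 3.796 + log(0.355/0.147) = 3.796 +0.383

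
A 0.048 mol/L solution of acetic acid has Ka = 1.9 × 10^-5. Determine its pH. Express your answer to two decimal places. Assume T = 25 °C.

CH3COOH ⇌ CH3COO- + H+
Ka = [H+]²/(0.048 − [H+]) = 1.9 × 10^-5
Assume [H+] ≪ 0.048: [H+] ≈ √(1.9 × 10^-5 × 0.048) = 9.55 × 10^-4 M
pH = −log(9.55 × 10^-4) = 3.02

pH = 3.02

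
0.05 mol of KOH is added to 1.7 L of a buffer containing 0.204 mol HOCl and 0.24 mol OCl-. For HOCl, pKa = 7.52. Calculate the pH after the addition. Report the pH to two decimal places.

pH = 7.79

After neutralization: n(HOCl) = 0.154 mol, n(OCl-) = 0.29 mol.
pH = pKa + log(n_OCl-/n_HOCl) = 7.52 + log(0.29/0.154) = 7.52 + (+0.275)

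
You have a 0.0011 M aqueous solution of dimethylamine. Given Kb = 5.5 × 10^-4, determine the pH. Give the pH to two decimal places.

(CH3)2NH + H2O ⇌ (CH3)2NH2+ + OH-
Kb = [OH-]²/(0.0011 − [OH-]) = 5.5 × 10^-4
Here C₀/Kb ≈ 2, so the small-[OH-] approximation fails. Use the quadratic:
[OH-] = (−Kb + √(Kb² + 4·Kb·C₀))/2 = 5.50 × 10^-4 M
pOH = −log(5.50 × 10^-4) = 3.26; pH = 14.00 − 3.26 = 10.74

pH = 10.74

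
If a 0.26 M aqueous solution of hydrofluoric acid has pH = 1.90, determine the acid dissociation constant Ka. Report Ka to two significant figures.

[H+] = 10^(-1.90) = 1.26 × 10^-2 M
At equilibrium [HA] = 0.26 − 1.26 × 10^-2 = 2.47 × 10^-1 M
Ka = [H+][A-]/[HA] = (1.26 × 10^-2)² / 2.47 × 10^-1 = 6.4 × 10^-4

Ka = 6.4 × 10^-4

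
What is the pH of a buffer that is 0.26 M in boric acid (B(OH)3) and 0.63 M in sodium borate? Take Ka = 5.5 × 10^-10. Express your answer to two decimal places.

pKa = −log(5.5 × 10^-10) = 9.260
Using pH = pKa + log([base]/[acid]) with [base]/[acid] = 0.63/0.26:
pH = 9.260 + (+0.384) = 9.64

pH = 9.64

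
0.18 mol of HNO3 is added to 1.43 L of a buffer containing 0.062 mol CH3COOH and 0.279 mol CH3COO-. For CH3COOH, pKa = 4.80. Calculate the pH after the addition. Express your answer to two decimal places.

pH = 4.41

After neutralization: n(CH3COOH) = 0.242 mol, n(CH3COO-) = 0.099 mol.
pH = pKa + log([A⁻]/[HA]) = 4.80 + log(0.099/0.242) = 4.80 -0.388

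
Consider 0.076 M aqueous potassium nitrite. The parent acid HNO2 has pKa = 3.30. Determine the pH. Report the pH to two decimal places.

pH = 8.09

NO2- is the conjugate base of the weak acid HNO2.
Ka = 10^(−3.30) = 5.01 × 10^-4
Kb = Kw/Ka = 1.0×10^-14 / 5.01 × 10^-4 = 2.00 × 10^-11
From the ICE table, Kb = [OH-]²/(0.076 − [OH-]) = 2.00 × 10^-11.
Neglecting [OH-] in the denominator: [OH-] = √(2.00 × 10^-11 × 0.076) = 1.23 × 10^-6 M
Check: 0.0016% ionized — well under 5%, approximation valid.
pOH = 5.91, so pH = 14.00 − pOH = 8.09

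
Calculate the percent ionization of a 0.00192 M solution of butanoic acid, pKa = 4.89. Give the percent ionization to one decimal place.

7.9%

CH3(CH2)2COOH ⇌ CH3(CH2)2COO- + H+; let x = [H+] at equilibrium.
Ka = 10^(−4.89) = 1.29 × 10^-5
Solve x² + 1.29e-05x − 2.48e-08 = 0 → x = 1.51 × 10^-4 M
Fraction ionized = 1.51 × 10^-4 / 0.00192 = 0.0786 → 7.9%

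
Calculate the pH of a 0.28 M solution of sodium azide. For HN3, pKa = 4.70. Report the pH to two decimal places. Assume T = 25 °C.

N3- is the conjugate base of the weak acid HN3.
Ka = 10^(−4.70) = 2.00 × 10^-5
Kb = Kw/Ka = 1.0×10^-14 / 2.00 × 10^-5 = 5.00 × 10^-10
Kb = [OH-]²/(0.28 − [OH-]) = 5.00 × 10^-10
Assume [OH-] ≪ 0.28: [OH-] ≈ √(5.00 × 10^-10 × 0.28) = 1.18 × 10^-5 M
([OH-]/C₀ = 0.0042% < 5%, so the approximation holds.)
pOH = −log(1.18 × 10^-5) = 4.93; pH = 14.00 − 4.93 = 9.07

pH = 9.07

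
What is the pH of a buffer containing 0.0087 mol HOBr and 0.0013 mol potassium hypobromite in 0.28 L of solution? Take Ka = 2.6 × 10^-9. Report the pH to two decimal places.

pKa = −log(2.6 × 10^-9) = 8.585
Henderson–Hasselbalch: pH = pKa + log([OBr-]/[HOBr]) = 8.585 + log(0.0013/0.0087)
pH = 8.585 + (-0.826) = 7.76

pH = 7.76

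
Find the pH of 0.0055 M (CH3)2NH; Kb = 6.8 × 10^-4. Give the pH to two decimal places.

(CH3)2NH + H2O ⇌ (CH3)2NH2+ + OH-
Kb = x²/(0.0055 − x) = 6.8 × 10^-4
The 5% rule fails; solving x² + Kb·x − Kb·C₀ = 0 exactly:
x = [−0.00068 + √(0.00068² + 1.5e-05)]/2 = 1.62 × 10^-3 M
pOH = 2.79, so pH = 14.00 − pOH = 11.21

pH = 11.21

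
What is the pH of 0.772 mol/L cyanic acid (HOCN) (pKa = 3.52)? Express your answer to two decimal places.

HOCN ⇌ OCN- + H+
Ka = 10^(−3.52) = 3.02 × 10^-4
Ka = x²/(0.772 − x) = 3.02 × 10^-4
Assume x ≪ 0.772: x ≈ √(3.02 × 10^-4 × 0.772) = 1.53 × 10^-2 M
Check: 2% ionized — well under 5%, approximation valid.
pH = −log[H+] = −log(1.53 × 10^-2) = 1.82

pH = 1.82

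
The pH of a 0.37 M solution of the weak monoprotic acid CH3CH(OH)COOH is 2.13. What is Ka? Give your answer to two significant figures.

Ka = 1.5 × 10^-4

[H+] = 10^(-2.13) = 7.41 × 10^-3 M
At equilibrium [HA] = 0.37 − 7.41 × 10^-3 = 3.63 × 10^-1 M
Ka = [H+][A-]/[HA] = (7.41 × 10^-3)² / 3.63 × 10^-1 = 1.5 × 10^-4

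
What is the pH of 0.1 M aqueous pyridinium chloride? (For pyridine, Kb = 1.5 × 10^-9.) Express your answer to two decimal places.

pH = 3.09

C5H5NH+ is the conjugate acid of the weak base C5H5N.
Ka = Kw/Kb = 1.0×10^-14 / 1.5 × 10^-9 = 6.67 × 10^-6
From the ICE table, Ka = x²/(0.1 − x) = 6.67 × 10^-6.
Neglecting x in the denominator: x = √(6.67 × 10^-6 × 0.1) = 8.17 × 10^-4 M
(x/C₀ = 0.82% < 5%, so the approximation holds.)
pH = −log[H+] = −log(8.17 × 10^-4) = 3.09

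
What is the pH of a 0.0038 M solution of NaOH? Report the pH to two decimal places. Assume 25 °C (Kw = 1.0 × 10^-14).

NaOH is a strong base; [OH-] = 0.0038 M.
pOH = -log(0.0038) = 2.42
pH = 14.00 - 2.42 = 11.58

pH = 11.58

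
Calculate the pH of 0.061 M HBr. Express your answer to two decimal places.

pH = 1.21

HBr is a strong acid and dissociates completely, so [H+] = 0.061 M.
pH = -log(0.061) = 1.21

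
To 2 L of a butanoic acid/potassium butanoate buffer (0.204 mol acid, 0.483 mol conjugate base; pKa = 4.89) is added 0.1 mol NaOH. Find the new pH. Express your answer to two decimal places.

pH = 5.64

After neutralization: n(CH3(CH2)2COOH) = 0.104 mol, n(CH3(CH2)2COO-) = 0.583 mol.
pH = pKa + log([A⁻]/[HA]) = 4.89 + log(0.583/0.104) = 4.89 +0.749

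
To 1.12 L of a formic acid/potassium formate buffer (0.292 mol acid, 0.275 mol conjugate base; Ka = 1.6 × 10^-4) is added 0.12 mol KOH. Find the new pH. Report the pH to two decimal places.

After neutralization: n(HCOOH) = 0.172 mol, n(HCOO-) = 0.395 mol.
pKa = −log(1.6 × 10^-4) = 3.796
Henderson–Hasselbalch with mole ratio 0.395/0.172: pH = 3.796 + (+0.361)

pH = 4.16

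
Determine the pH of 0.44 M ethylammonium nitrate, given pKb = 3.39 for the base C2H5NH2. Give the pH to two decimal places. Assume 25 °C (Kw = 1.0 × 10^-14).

C2H5NH3+ is the conjugate acid of the weak base C2H5NH2.
Kb = 10^(−3.39) = 4.07 × 10^-4
Ka = Kw/Kb = 1.0×10^-14 / 4.07 × 10^-4 = 2.46 × 10^-11
Ka = [H+]²/(0.44 − [H+]) = 2.46 × 10^-11
Since Ka ≪ C₀, [H+] ≈ √(Ka·C₀) = 3.29 × 10^-6 M.
Check: 0.00075% ionized — well under 5%, approximation valid.
pH = −log[H+] = −log(3.29 × 10^-6) = 5.48

pH = 5.48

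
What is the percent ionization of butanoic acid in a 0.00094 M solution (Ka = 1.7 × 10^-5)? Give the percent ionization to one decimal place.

12.6%

CH3(CH2)2COOH ⇌ CH3(CH2)2COO- + H+; let x = [H+] at equilibrium.
Solve x² + 1.7e-05x − 1.6e-08 = 0 → x = 1.18 × 10^-4 M
% ionization = x/C₀ × 100% = 1.18 × 10^-4/0.00094 × 100% = 12.6%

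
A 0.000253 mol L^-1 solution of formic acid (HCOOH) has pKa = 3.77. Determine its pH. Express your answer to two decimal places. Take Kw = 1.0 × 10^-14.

pH = 3.86

HCOOH ⇌ HCOO- + H+
Ka = 10^(−3.77) = 1.70 × 10^-4
Let x = [H+] at equilibrium. Ka = x²/(0.000253 − x).
Here C₀/Ka ≈ 1.49, so the small-x approximation fails. Use the quadratic:
x = [−0.00017 + √(0.00017² + 1.72e-07)]/2 = 1.39 × 10^-4 M
pH = −log(1.39 × 10^-4) = 3.86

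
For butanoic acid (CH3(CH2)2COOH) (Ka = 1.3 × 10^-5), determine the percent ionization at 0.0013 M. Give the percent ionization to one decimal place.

9.5%

CH3(CH2)2COOH ⇌ CH3(CH2)2COO- + H+; let x = [H+] at equilibrium.
Ka = x²/(C₀ − x); solving the quadratic gives x = 1.24 × 10^-4 M.
% ionization = x/C₀ × 100% = 1.24 × 10^-4/0.0013 × 100% = 9.5%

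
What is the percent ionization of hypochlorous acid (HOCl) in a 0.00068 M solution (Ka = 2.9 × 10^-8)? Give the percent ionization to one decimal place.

0.7%

HOCl ⇌ OCl- + H+; let x = [H+] at equilibrium.
x ≈ √(Ka·C₀) = √(2.9 × 10^-8 × 0.00068) = 4.44 × 10^-6 M
Fraction ionized = 4.44 × 10^-6 / 0.00068 = 0.0065 → 0.7%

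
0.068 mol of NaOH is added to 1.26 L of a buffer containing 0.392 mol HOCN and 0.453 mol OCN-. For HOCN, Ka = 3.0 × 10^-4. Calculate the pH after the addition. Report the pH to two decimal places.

After neutralization: n(HOCN) = 0.324 mol, n(OCN-) = 0.521 mol.
pKa = −log(3.0 × 10^-4) = 3.523
pH = pKa + log(n_OCN-/n_HOCN) = 3.523 + log(0.521/0.324) = 3.523 + (+0.206)

pH = 3.73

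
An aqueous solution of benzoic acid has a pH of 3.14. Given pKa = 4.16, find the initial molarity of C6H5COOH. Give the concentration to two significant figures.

C₀ = 8.3 × 10^-3 M

[H+] = 10^(-3.14) = 7.24 × 10^-4 M = x
Ka = 10^(−4.16) = 6.92 × 10^-5
Ka = x²/(C₀ − x) ⇒ C₀ = x + x²/Ka
C₀ = 7.24 × 10^-4 + (7.24 × 10^-4)²/(6.92 × 10^-5) = 8.30 × 10^-3 M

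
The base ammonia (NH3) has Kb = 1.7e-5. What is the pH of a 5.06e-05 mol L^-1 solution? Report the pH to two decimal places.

NH3 + H2O ⇌ NH4+ + OH-
From the ICE table, Kb = [OH-]²/(5.06e-05 − [OH-]) = 1.7 × 10^-5.
Here C₀/Kb ≈ 2.98, so the small-[OH-] approximation fails. Use the quadratic:
[OH-] = [−1.7e-05 + √(1.7e-05² + 3.44e-09)]/2 = 2.20 × 10^-5 M
pOH = −log(2.20 × 10^-5) = 4.66; pH = 14.00 − 4.66 = 9.34

pH = 9.34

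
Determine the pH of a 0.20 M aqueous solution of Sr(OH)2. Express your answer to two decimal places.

Sr(OH)2 is a strong base (each formula unit releases 2 OH-); [OH-] = 0.4 M.
pOH = -log(0.4) = 0.40
pH = 14.00 - 0.40 = 13.60

pH = 13.60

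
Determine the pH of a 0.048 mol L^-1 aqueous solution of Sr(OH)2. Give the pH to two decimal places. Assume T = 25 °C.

pH = 12.98

Sr(OH)2 is a strong base (each formula unit releases 2 OH-); [OH-] = 0.096 M.
pOH = -log(0.096) = 1.02
pH = 14.00 - 1.02 = 12.98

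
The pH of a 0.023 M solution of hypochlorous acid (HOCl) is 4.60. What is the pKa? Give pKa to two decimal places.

[H+] = 10^(-4.60) = 2.51 × 10^-5 M
At equilibrium [HA] = 0.023 − 2.51 × 10^-5 = 2.30 × 10^-2 M
Ka = [H+][A-]/[HA] = (2.51 × 10^-5)² / 2.30 × 10^-2 = 2.74 × 10^-8
pKa = -log(2.74 × 10^-8) = 7.56

pKa = 7.56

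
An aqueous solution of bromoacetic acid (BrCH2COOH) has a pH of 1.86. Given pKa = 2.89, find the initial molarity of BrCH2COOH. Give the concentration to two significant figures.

[H+] = 10^(-1.86) = 1.38 × 10^-2 M = x
Ka = 10^(−2.89) = 1.29 × 10^-3
Ka = x²/(C₀ − x) ⇒ C₀ = x + x²/Ka
C₀ = 1.38 × 10^-2 + (1.38 × 10^-2)²/(1.29 × 10^-3) = 1.61 × 10^-1 M

C₀ = 1.6 × 10^-1 M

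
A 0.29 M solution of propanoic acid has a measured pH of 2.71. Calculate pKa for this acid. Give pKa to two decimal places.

pKa = 4.88

[H+] = 10^(-2.71) = 1.95 × 10^-3 M
At equilibrium [HA] = 0.29 − 1.95 × 10^-3 = 2.88 × 10^-1 M
Ka = [H+][A-]/[HA] = (1.95 × 10^-3)² / 2.88 × 10^-1 = 1.32 × 10^-5
pKa = -log(1.32 × 10^-5) = 4.88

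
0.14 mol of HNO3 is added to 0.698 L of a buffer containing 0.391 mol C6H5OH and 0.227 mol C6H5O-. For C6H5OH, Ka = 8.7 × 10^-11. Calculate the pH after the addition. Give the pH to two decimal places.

pH = 9.27

After neutralization: n(C6H5OH) = 0.531 mol, n(C6H5O-) = 0.087 mol.
pKa = −log(8.7 × 10^-11) = 10.060
pH = pKa + log([A⁻]/[HA]) = 10.060 + log(0.087/0.531) = 10.060 -0.786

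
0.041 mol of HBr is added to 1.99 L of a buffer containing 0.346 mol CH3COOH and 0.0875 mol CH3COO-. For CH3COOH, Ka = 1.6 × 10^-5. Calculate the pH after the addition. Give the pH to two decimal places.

After neutralization: n(CH3COOH) = 0.387 mol, n(CH3COO-) = 0.0465 mol.
pKa = −log(1.6 × 10^-5) = 4.796
Henderson–Hasselbalch with mole ratio 0.0465/0.387: pH = 4.796 + (-0.920)

pH = 3.88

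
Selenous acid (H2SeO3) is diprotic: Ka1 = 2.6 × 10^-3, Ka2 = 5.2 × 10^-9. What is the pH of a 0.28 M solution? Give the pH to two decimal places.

pH = 1.59

Since Ka1 ≫ Ka2, the first ionization dominates [H+].
Ka1 = x²/(0.28 − x) = 2.6 × 10^-3
Solving the quadratic: x = (−Ka1 + √(Ka1² + 4·Ka1·C₀))/2 = 2.57 × 10^-2 M
pH = −log(2.57 × 10^-2) = 1.59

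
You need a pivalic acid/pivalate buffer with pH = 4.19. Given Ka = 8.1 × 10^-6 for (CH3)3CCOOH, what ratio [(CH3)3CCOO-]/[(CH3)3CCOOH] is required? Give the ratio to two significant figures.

pKa = -log(8.1 × 10^-6) = 5.092
pH = pKa + log(r) ⇒ log(r) = 4.19 − 5.092 = -0.902
r = [(CH3)3CCOO-]/[(CH3)3CCOOH] = 10^(-0.902) = 0.125

ratio = 0.13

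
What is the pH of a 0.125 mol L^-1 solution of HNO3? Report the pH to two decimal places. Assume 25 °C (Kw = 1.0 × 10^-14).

HNO3 is a strong acid and dissociates completely, so [H+] = 0.125 M.
pH = -log(0.125) = 0.90

pH = 0.90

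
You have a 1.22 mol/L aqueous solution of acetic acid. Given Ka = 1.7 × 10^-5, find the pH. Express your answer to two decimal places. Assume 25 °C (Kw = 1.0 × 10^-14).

pH = 2.34

CH3COOH ⇌ CH3COO- + H+
Let x = [H+] at equilibrium. Ka = x²/(1.22 − x).
Assume x ≪ 1.22: x ≈ √(1.7 × 10^-5 × 1.22) = 4.55 × 10^-3 M
(x/C₀ = 0.37% < 5%, so the approximation holds.)
pH = −log[H+] = −log(4.55 × 10^-3) = 2.34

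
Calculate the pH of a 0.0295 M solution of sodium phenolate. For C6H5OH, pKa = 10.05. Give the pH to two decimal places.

pH = 11.25

C6H5O- is the conjugate base of the weak acid C6H5OH.
Ka = 10^(−10.05) = 8.91 × 10^-11
Kb = Kw/Ka = 1.0×10^-14 / 8.91 × 10^-11 = 1.12 × 10^-4
Kb = x²/(0.0295 − x) = 1.12 × 10^-4
Here C₀/Kb ≈ 263, so the small-x approximation fails. Use the quadratic:
x = [−0.000112 + √(0.000112² + 1.32e-05)]/2 = 1.76 × 10^-3 M
pOH = −log(1.76 × 10^-3) = 2.75; pH = 14.00 − 2.75 = 11.25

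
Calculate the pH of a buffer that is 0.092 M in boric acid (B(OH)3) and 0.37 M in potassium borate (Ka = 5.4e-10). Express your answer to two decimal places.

pKa = −log(5.4 × 10^-10) = 9.268
Using pH = pKa + log([base]/[acid]) with [base]/[acid] = 0.37/0.092:
pH = 9.268 + (+0.604) = 9.87

pH = 9.87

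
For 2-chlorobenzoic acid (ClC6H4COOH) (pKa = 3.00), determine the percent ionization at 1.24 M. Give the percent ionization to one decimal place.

ClC6H4COOH ⇌ ClC6H4COO- + H+; let x = [H+] at equilibrium.
Ka = 10^(−3.00) = 1.00 × 10^-3
x ≈ √(Ka·C₀) = √(1.00 × 10^-3 × 1.24) = 3.52 × 10^-2 M
% ionization = x/C₀ × 100% = 3.52 × 10^-2/1.24 × 100% = 2.8%

2.8%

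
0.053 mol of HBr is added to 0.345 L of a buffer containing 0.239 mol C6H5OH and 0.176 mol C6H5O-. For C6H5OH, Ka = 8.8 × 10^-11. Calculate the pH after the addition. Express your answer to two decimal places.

pH = 9.68

After neutralization: n(C6H5OH) = 0.292 mol, n(C6H5O-) = 0.123 mol.
pKa = −log(8.8 × 10^-11) = 10.056
Henderson–Hasselbalch with mole ratio 0.123/0.292: pH = 10.056 + (-0.375)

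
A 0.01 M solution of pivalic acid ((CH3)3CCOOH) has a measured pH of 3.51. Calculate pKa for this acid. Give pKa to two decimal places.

pKa = 5.01

[H+] = 10^(-3.51) = 3.09 × 10^-4 M
At equilibrium [HA] = 0.01 − 3.09 × 10^-4 = 9.69 × 10^-3 M
Ka = [H+][A-]/[HA] = (3.09 × 10^-4)² / 9.69 × 10^-3 = 9.85 × 10^-6
pKa = -log(9.85 × 10^-6) = 5.01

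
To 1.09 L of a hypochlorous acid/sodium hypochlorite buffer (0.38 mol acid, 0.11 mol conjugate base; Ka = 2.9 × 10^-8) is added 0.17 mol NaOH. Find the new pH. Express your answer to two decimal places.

After neutralization: n(HOCl) = 0.21 mol, n(OCl-) = 0.28 mol.
pKa = −log(2.9 × 10^-8) = 7.538
pH = pKa + log(n_OCl-/n_HOCl) = 7.538 + log(0.28/0.21) = 7.538 + (+0.125)

pH = 7.66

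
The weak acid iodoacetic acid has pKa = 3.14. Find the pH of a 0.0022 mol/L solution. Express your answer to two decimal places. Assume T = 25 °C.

ICH2COOH ⇌ ICH2COO- + H+
Ka = 10^(−3.14) = 7.24 × 10^-4
Let x = [H+] at equilibrium. Ka = x²/(0.0022 − x).
x is not negligible relative to C₀; solve x² + 0.000724·x − 1.59e-06 = 0.
x = [−0.000724 + √(0.000724² + 6.37e-06)]/2 = 9.51 × 10^-4 M
pH = −log[H+] = −log(9.51 × 10^-4) = 3.02

pH = 3.02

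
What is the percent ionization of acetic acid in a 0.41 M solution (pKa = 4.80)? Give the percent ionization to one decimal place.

CH3COOH ⇌ CH3COO- + H+; let x = [H+] at equilibrium.
Ka = 10^(−4.80) = 1.58 × 10^-5
x ≈ √(Ka·C₀) = √(1.58 × 10^-5 × 0.41) = 2.55 × 10^-3 M
Fraction ionized = 2.55 × 10^-3 / 0.41 = 0.0062 → 0.6%

0.6%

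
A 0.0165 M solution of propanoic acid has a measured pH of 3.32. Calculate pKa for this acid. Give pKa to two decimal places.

[H+] = 10^(-3.32) = 4.79 × 10^-4 M
At equilibrium [HA] = 0.0165 − 4.79 × 10^-4 = 1.60 × 10^-2 M
Ka = [H+][A-]/[HA] = (4.79 × 10^-4)² / 1.60 × 10^-2 = 1.43 × 10^-5
pKa = -log(1.43 × 10^-5) = 4.84

pKa = 4.84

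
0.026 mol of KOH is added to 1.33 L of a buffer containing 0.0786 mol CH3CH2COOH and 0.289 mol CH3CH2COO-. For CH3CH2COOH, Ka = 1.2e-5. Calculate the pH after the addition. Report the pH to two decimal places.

After neutralization: n(CH3CH2COOH) = 0.0526 mol, n(CH3CH2COO-) = 0.315 mol.
pKa = −log(1.2 × 10^-5) = 4.921
pH = pKa + log([A⁻]/[HA]) = 4.921 + log(0.315/0.0526) = 4.921 +0.777

pH = 5.70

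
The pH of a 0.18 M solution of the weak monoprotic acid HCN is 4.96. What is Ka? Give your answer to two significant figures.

[H+] = 10^(-4.96) = 1.10 × 10^-5 M
At equilibrium [HA] = 0.18 − 1.10 × 10^-5 = 1.80 × 10^-1 M
Ka = [H+][A-]/[HA] = (1.10 × 10^-5)² / 1.80 × 10^-1 = 6.7 × 10^-10

Ka = 6.7 × 10^-10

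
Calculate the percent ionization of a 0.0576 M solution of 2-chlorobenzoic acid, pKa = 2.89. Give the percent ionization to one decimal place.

ClC6H4COOH ⇌ ClC6H4COO- + H+; let x = [H+] at equilibrium.
Ka = 10^(−2.89) = 1.29 × 10^-3
Ka = x²/(C₀ − x); solving the quadratic gives x = 8.00 × 10^-3 M.
% ionization = x/C₀ × 100% = 8.00 × 10^-3/0.0576 × 100% = 13.9%

13.9%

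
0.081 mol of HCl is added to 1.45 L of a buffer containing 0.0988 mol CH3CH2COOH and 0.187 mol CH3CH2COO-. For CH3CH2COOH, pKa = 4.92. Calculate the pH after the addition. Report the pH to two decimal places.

After neutralization: n(CH3CH2COOH) = 0.18 mol, n(CH3CH2COO-) = 0.106 mol.
Henderson–Hasselbalch with mole ratio 0.106/0.18: pH = 4.92 + (-0.230)

pH = 4.69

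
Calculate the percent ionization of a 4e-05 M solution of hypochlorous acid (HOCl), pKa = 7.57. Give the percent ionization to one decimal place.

HOCl ⇌ OCl- + H+; let x = [H+] at equilibrium.
Ka = 10^(−7.57) = 2.69 × 10^-8
x ≈ √(Ka·C₀) = √(2.69 × 10^-8 × 4e-05) = 1.04 × 10^-6 M
% ionization = x/C₀ × 100% = 1.04 × 10^-6/4e-05 × 100% = 2.6%

2.6%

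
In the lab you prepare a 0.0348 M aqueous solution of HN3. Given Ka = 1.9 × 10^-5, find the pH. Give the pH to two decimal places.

pH = 3.09

HN3 ⇌ N3- + H+
From the ICE table, Ka = x²/(0.0348 − x) = 1.9 × 10^-5.
Since Ka ≪ C₀, x ≈ √(Ka·C₀) = 8.13 × 10^-4 M.
(x/C₀ = 2.3% < 5%, so the approximation holds.)
pH = −log[H+] = −log(8.13 × 10^-4) = 3.09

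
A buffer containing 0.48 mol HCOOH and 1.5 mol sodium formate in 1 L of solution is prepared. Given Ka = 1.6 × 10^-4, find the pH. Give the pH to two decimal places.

pH = 4.29

pKa = −log(1.6 × 10^-4) = 3.796
pH = pKa + log([A⁻]/[HA]) = 3.796 + log(1.5/0.48)
pH = 3.796 + (+0.495) = 4.29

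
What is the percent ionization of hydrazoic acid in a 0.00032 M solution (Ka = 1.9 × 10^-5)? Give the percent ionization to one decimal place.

HN3 ⇌ N3- + H+; let x = [H+] at equilibrium.
Solve x² + 1.9e-05x − 6.08e-09 = 0 → x = 6.91 × 10^-5 M
Fraction ionized = 6.91 × 10^-5 / 0.00032 = 0.2159 → 21.6%

21.6%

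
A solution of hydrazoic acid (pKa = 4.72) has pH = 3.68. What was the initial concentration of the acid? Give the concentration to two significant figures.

C₀ = 2.5 × 10^-3 M

[H+] = 10^(-3.68) = 2.09 × 10^-4 M = x
Ka = 10^(−4.72) = 1.91 × 10^-5
Ka = x²/(C₀ − x) ⇒ C₀ = x + x²/Ka
C₀ = 2.09 × 10^-4 + (2.09 × 10^-4)²/(1.91 × 10^-5) = 2.50 × 10^-3 M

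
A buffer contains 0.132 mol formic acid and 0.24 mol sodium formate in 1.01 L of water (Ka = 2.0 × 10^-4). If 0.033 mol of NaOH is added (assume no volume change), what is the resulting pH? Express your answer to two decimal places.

pH = 4.14

OH- converts HCOOH to HCOO-: HCOOH → 0.099 mol, HCOO- → 0.273 mol.
pKa = −log(2.0 × 10^-4) = 3.699
pH = pKa + log([A⁻]/[HA]) = 3.699 + log(0.273/0.099) = 3.699 +0.441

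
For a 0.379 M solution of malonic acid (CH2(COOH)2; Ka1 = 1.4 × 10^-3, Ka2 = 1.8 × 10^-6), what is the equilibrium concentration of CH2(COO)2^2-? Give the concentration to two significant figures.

First ionization gives [H+] ≈ [CH2(COOH)COO-] = 2.23 × 10^-2 M.
Second step: Ka2 = [H+][CH2(COO)2^2-]/[CH2(COOH)COO-] ≈ [CH2(COO)2^2-] (since [H+] ≈ [CH2(COOH)COO-]).
So [CH2(COO)2^2-] ≈ Ka2.

1.8 × 10^-6 M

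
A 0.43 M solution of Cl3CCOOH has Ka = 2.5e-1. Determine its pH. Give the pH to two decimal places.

pH = 0.65

Cl3CCOOH ⇌ Cl3CCOO- + H+
From the ICE table, Ka = [H+]²/(0.43 − [H+]) = 2.5 × 10^-1.
[H+] is not negligible relative to C₀; solve [H+]² + 0.25·[H+] − 0.107 = 0.
[H+] = [−0.25 + √(0.25² + 0.43)]/2 = 2.26 × 10^-1 M
pH = −log(2.26 × 10^-1) = 0.65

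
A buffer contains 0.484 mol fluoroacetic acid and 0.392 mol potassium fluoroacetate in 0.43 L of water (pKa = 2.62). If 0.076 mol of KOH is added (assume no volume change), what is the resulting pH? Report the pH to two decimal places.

OH- converts FCH2COOH to FCH2COO-: FCH2COOH → 0.408 mol, FCH2COO- → 0.468 mol.
pH = pKa + log(n_FCH2COO-/n_FCH2COOH) = 2.62 + log(0.468/0.408) = 2.62 + (+0.060)

pH = 2.68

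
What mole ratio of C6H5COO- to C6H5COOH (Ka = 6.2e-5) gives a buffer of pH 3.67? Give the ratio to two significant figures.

ratio = 0.29

pKa = -log(6.2 × 10^-5) = 4.208
pH = pKa + log(r) ⇒ log(r) = 3.67 − 4.208 = -0.538
r = [C6H5COO-]/[C6H5COOH] = 10^(-0.538) = 0.29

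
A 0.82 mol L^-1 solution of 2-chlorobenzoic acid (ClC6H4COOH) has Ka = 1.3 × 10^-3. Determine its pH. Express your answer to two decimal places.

pH = 1.49

ClC6H4COOH ⇌ ClC6H4COO- + H+
Let x = [H+] at equilibrium. Ka = x²/(0.82 − x).
Assume x ≪ 0.82: x ≈ √(1.3 × 10^-3 × 0.82) = 3.26 × 10^-2 M
pH = −log[H+] = −log(3.26 × 10^-2) = 1.49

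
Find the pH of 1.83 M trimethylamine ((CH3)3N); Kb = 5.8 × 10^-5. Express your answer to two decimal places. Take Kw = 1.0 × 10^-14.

(CH3)3N + H2O ⇌ (CH3)3NH+ + OH-
From the ICE table, Kb = [OH-]²/(1.83 − [OH-]) = 5.8 × 10^-5.
Assume [OH-] ≪ 1.83: [OH-] ≈ √(5.8 × 10^-5 × 1.83) = 1.03 × 10^-2 M
Check: 0.56% ionized — well under 5%, approximation valid.
pOH = 1.99, so pH = 14.00 − pOH = 12.01

pH = 12.01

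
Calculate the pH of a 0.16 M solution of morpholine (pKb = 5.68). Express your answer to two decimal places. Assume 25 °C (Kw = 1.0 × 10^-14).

pH = 10.76

C4H8ONH + H2O ⇌ C4H8ONH2+ + OH-
Kb = 10^(−5.68) = 2.09 × 10^-6
From the ICE table, Kb = [OH-]²/(0.16 − [OH-]) = 2.09 × 10^-6.
Assume [OH-] ≪ 0.16: [OH-] ≈ √(2.09 × 10^-6 × 0.16) = 5.78 × 10^-4 M
Check: 0.36% ionized — well under 5%, approximation valid.
pOH = 3.24, so pH = 14.00 − pOH = 10.76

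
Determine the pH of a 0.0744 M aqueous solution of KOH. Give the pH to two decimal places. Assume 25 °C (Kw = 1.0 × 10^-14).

KOH is a strong base; [OH-] = 0.0744 M.
pOH = -log(0.0744) = 1.13
pH = 14.00 - 1.13 = 12.87

pH = 12.87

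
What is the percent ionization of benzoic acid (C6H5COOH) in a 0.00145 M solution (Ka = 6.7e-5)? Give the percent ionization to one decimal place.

C6H5COOH ⇌ C6H5COO- + H+; let x = [H+] at equilibrium.
Ka = x²/(C₀ − x); solving the quadratic gives x = 2.80 × 10^-4 M.
% ionization = x/C₀ × 100% = 2.80 × 10^-4/0.00145 × 100% = 19.3%

19.3%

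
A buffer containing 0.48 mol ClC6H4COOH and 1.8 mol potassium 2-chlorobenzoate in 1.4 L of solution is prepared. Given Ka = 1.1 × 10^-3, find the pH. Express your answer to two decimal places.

pH = 3.53

pKa = −log(1.1 × 10^-3) = 2.959
Using pH = pKa + log([base]/[acid]) with [base]/[acid] = 1.8/0.48:
pH = 2.959 + (+0.574) = 3.53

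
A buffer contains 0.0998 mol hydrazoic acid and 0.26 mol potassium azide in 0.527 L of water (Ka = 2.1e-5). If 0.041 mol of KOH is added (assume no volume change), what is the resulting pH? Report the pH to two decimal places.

OH- converts HN3 to N3-: HN3 → 0.0588 mol, N3- → 0.301 mol.
pKa = −log(2.1 × 10^-5) = 4.678
Henderson–Hasselbalch with mole ratio 0.301/0.0588: pH = 4.678 + (+0.709)

pH = 5.39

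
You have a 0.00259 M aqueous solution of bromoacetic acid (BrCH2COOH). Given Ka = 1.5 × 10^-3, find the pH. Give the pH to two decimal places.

BrCH2COOH ⇌ BrCH2COO- + H+
From the ICE table, Ka = [H+]²/(0.00259 − [H+]) = 1.5 × 10^-3.
The 5% rule fails; solving [H+]² + Ka·[H+] − Ka·C₀ = 0 exactly:
[H+] = (−Ka + √(Ka² + 4·Ka·C₀))/2 = 1.36 × 10^-3 M
pH = −log(1.36 × 10^-3) = 2.87

pH = 2.87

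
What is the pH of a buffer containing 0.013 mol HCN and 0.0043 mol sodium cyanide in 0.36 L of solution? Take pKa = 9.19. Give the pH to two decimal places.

pH = pKa + log([A⁻]/[HA]) = 9.19 + log(0.0043/0.013)
pH = 9.19 + (-0.480) = 8.71

pH = 8.71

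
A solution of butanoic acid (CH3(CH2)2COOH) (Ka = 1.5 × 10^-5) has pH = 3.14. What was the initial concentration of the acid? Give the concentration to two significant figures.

C₀ = 3.6 × 10^-2 M

[H+] = 10^(-3.14) = 7.24 × 10^-4 M = x
Ka = x²/(C₀ − x) ⇒ C₀ = x + x²/Ka
C₀ = 7.24 × 10^-4 + (7.24 × 10^-4)²/(1.5 × 10^-5) = 3.57 × 10^-2 M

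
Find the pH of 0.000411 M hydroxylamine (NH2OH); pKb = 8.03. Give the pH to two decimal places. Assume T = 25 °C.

pH = 8.29

NH2OH + H2O ⇌ NH3OH+ + OH-
Kb = 10^(−8.03) = 9.33 × 10^-9
Let x = [OH-] at equilibrium. Kb = x²/(0.000411 − x).
Neglecting x in the denominator: x = √(9.33 × 10^-9 × 0.000411) = 1.96 × 10^-6 M
(x/C₀ = 0.48% < 5%, so the approximation holds.)
pOH = −log(1.96 × 10^-6) = 5.71; pH = 14.00 − 5.71 = 8.29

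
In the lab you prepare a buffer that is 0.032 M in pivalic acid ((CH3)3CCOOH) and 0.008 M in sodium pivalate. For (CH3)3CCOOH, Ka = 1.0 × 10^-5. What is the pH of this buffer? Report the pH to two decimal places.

pKa = −log(1.0 × 10^-5) = 5.000
Using pH = pKa + log([base]/[acid]) with [base]/[acid] = 0.008/0.032:
pH = 5.000 + (-0.602) = 4.40

pH = 4.40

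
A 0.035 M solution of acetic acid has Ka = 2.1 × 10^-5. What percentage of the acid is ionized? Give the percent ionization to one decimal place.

2.4%

CH3COOH ⇌ CH3COO- + H+; let x = [H+] at equilibrium.
x ≈ √(Ka·C₀) = √(2.1 × 10^-5 × 0.035) = 8.57 × 10^-4 M
% ionization = x/C₀ × 100% = 8.57 × 10^-4/0.035 × 100% = 2.4%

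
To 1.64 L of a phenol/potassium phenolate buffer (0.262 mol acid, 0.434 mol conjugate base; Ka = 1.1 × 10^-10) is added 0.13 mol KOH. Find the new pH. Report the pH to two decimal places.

After neutralization: n(C6H5OH) = 0.132 mol, n(C6H5O-) = 0.564 mol.
pKa = −log(1.1 × 10^-10) = 9.959
pH = pKa + log([A⁻]/[HA]) = 9.959 + log(0.564/0.132) = 9.959 +0.631

pH = 10.59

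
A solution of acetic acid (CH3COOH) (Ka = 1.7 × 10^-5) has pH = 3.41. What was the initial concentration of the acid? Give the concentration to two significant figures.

[H+] = 10^(-3.41) = 3.89 × 10^-4 M = x
Ka = x²/(C₀ − x) ⇒ C₀ = x + x²/Ka
C₀ = 3.89 × 10^-4 + (3.89 × 10^-4)²/(1.7 × 10^-5) = 9.29 × 10^-3 M

C₀ = 9.3 × 10^-3 M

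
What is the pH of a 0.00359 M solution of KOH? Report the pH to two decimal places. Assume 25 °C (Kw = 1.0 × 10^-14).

pH = 11.56

KOH is a strong base; [OH-] = 0.00359 M.
pOH = -log(0.00359) = 2.44
pH = 14.00 - 2.44 = 11.56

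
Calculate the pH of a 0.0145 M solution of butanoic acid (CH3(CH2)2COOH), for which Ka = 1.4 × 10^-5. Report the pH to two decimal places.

CH3(CH2)2COOH ⇌ CH3(CH2)2COO- + H+
From the ICE table, Ka = [H+]²/(0.0145 − [H+]) = 1.4 × 10^-5.
Since Ka ≪ C₀, [H+] ≈ √(Ka·C₀) = 4.51 × 10^-4 M.
pH = −log(4.51 × 10^-4) = 3.35

pH = 3.35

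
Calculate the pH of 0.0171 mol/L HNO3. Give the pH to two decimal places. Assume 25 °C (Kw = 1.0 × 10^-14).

HNO3 is a strong acid and dissociates completely, so [H+] = 0.0171 M.
pH = -log(0.0171) = 1.77

pH = 1.77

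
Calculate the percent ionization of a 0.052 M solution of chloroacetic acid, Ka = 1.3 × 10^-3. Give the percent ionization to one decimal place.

14.6%

ClCH2COOH ⇌ ClCH2COO- + H+; let x = [H+] at equilibrium.
Ka = x²/(C₀ − x); solving the quadratic gives x = 7.60 × 10^-3 M.
Fraction ionized = 7.60 × 10^-3 / 0.052 = 0.1462 → 14.6%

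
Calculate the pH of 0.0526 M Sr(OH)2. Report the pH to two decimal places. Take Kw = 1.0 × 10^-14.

pH = 13.02

Sr(OH)2 is a strong base (each formula unit releases 2 OH-); [OH-] = 0.105 M.
pOH = -log(0.105) = 0.98
pH = 14.00 - 0.98 = 13.02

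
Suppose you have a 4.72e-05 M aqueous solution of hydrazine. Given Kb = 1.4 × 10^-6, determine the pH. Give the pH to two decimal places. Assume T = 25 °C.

N2H4 + H2O ⇌ N2H5+ + OH-
Let x = [OH-] at equilibrium. Kb = x²/(4.72e-05 − x).
Here C₀/Kb ≈ 33.7, so the small-x approximation fails. Use the quadratic:
x = (−Kb + √(Kb² + 4·Kb·C₀))/2 = 7.46 × 10^-6 M
pOH = −log(7.46 × 10^-6) = 5.13; pH = 14.00 − 5.13 = 8.87

pH = 8.87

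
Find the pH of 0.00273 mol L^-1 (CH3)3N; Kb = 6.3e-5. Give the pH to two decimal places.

(CH3)3N + H2O ⇌ (CH3)3NH+ + OH-
Let x = [OH-] at equilibrium. Kb = x²/(0.00273 − x).
The 5% rule fails; solving x² + Kb·x − Kb·C₀ = 0 exactly:
x = (−Kb + √(Kb² + 4·Kb·C₀))/2 = 3.84 × 10^-4 M
pOH = −log(3.84 × 10^-4) = 3.42; pH = 14.00 − 3.42 = 10.58

pH = 10.58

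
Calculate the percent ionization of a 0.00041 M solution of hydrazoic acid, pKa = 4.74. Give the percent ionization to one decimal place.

19.0%

HN3 ⇌ N3- + H+; let x = [H+] at equilibrium.
Ka = 10^(−4.74) = 1.82 × 10^-5
Solve x² + 1.82e-05x − 7.46e-09 = 0 → x = 7.78 × 10^-5 M
Fraction ionized = 7.78 × 10^-5 / 0.00041 = 0.1898 → 19.0%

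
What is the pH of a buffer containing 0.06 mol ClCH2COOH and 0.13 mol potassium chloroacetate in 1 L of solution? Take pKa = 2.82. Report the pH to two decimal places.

pH = pKa + log([A⁻]/[HA]) = 2.82 + log(0.13/0.06)
pH = 2.82 + (+0.336) = 3.16

pH = 3.16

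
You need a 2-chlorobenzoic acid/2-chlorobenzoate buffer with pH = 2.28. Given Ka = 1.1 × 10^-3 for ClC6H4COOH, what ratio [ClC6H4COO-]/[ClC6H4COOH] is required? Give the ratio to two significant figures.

ratio = 0.21

pKa = -log(1.1 × 10^-3) = 2.959
pH = pKa + log(r) ⇒ log(r) = 2.28 − 2.959 = -0.679
r = [ClC6H4COO-]/[ClC6H4COOH] = 10^(-0.679) = 0.209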